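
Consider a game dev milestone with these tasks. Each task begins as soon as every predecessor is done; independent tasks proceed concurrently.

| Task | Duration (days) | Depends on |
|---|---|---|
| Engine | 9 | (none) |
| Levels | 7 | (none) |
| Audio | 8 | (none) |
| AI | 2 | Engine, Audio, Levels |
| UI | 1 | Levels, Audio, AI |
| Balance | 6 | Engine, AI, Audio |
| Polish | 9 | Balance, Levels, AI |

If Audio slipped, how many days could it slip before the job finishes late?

Engine→AI→Balance→Polish = 9+2+6+9 = 26 sets the makespan at 26 days.
The longest chain containing Audio totals 25 days.
So Audio can slip 9 − 8 = 1 day.

1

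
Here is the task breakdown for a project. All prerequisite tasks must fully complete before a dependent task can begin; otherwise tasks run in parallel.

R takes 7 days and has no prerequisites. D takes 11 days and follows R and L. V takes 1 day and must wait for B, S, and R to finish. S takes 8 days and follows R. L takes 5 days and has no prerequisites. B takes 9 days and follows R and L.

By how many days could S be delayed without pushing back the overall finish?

2

The longest chain is R→D = 7+11 = 18; overall finish 18 days.
S finishes as early as 15 and must finish by 17.
So S can slip 17 − 15 = 2 days.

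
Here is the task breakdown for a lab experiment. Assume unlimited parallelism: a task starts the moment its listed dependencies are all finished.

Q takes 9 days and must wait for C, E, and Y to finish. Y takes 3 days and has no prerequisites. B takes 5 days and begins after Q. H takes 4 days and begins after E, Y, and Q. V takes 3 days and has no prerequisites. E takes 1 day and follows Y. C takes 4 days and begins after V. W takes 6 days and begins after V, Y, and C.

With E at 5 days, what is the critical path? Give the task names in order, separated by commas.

Baseline: V→C→Q→B = 3+4+9+5 = 21 → 21 days.
The longest path through E is only 18 days, so E has float 3.
Now Y→E→Q→B = 3+5+9+5 = 22 is longest, so the finish becomes 22 days.

Y, E, Q, B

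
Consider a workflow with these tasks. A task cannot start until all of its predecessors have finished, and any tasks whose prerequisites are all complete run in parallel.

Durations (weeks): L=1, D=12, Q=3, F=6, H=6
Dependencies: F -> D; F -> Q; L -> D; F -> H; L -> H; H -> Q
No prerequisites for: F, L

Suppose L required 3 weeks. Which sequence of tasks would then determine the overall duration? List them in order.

Baseline: F→D = 6+12 = 18 → 18 weeks.
L has 5 weeks of float (longest path through it is 13).
That remains the longest chain; total 18 weeks.

F, D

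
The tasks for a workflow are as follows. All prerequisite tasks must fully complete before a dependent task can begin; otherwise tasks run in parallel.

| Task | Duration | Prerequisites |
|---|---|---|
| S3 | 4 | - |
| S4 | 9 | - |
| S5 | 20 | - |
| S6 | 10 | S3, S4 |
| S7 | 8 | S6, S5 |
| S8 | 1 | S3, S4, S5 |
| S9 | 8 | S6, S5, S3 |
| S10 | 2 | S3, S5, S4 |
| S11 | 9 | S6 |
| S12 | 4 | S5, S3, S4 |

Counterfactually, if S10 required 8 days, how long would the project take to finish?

28

Baseline: S4→S6→S11 = 9+10+9 = 28 → 28 days.
The longest path through S10 is only 22 days, so S10 has float 6.
That remains the longest chain; total 28 days.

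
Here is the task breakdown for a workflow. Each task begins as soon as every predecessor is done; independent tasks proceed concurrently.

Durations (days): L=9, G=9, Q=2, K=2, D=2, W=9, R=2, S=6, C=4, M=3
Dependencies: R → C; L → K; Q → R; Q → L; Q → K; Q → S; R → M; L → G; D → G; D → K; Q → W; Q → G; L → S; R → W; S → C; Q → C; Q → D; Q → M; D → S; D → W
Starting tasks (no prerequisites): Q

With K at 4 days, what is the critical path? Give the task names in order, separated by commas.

As given, the longest chain is Q→L→S→C = 2+9+6+4 = 21, so the finish is 21 days.
K has 8 days of float (longest path through it is 13).
No other chain overtakes it, so the finish is 21 days.

Q, L, S, C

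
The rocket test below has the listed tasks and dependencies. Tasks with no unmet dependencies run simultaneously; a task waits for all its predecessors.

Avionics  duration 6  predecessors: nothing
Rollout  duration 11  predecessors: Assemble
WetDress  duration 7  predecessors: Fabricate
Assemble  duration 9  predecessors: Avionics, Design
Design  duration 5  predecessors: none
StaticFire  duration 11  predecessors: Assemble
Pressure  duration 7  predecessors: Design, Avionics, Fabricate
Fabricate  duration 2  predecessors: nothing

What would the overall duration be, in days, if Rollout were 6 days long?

As given, the longest chain is Avionics→Assemble→Rollout = 6+9+11 = 26, so the finish is 26 days.
Rollout lies on that path, so at 6 days the path becomes 21 days.
Now Avionics→Assemble→StaticFire = 6+9+11 = 26 is longest, so the finish becomes 26 days.

26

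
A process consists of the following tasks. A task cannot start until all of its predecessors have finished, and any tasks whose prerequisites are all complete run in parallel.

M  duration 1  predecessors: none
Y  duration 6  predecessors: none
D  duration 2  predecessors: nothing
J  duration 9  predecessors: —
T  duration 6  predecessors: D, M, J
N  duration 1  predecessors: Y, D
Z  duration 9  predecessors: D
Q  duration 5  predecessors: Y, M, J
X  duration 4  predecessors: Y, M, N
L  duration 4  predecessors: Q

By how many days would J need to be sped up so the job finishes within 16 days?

Current finish: 18 days; target: 16.
J is on every critical path, so each day cut from J cuts the finish by one (this holds down to a finish of 15).
Need 18 − 16 = 2 days off J → J becomes 7 days, finish becomes 16.

2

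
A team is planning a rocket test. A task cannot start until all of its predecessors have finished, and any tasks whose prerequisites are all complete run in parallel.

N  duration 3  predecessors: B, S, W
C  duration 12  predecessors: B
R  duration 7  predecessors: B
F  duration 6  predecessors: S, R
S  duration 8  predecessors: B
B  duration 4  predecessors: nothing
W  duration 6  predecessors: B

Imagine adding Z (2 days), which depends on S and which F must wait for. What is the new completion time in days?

20

Originally the rocket test takes 18 days.
With Z inserted, F now waits for max(S, R, Z).
New critical path: B→S→Z→F = 4+8+2+6 = 20 ⇒ 20 days.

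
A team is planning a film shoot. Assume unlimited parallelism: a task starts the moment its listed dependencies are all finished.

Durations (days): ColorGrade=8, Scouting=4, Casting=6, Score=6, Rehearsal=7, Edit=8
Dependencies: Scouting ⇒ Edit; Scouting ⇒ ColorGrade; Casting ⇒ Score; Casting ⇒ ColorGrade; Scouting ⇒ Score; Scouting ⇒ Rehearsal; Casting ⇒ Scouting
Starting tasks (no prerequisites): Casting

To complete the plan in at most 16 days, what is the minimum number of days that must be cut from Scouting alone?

2

Current finish: 18 days; target: 16.
Scouting is on every critical path, so each day cut from Scouting cuts the finish by one (this holds down to a finish of 15).
Need 18 − 16 = 2 days off Scouting → Scouting becomes 2 days, finish becomes 16.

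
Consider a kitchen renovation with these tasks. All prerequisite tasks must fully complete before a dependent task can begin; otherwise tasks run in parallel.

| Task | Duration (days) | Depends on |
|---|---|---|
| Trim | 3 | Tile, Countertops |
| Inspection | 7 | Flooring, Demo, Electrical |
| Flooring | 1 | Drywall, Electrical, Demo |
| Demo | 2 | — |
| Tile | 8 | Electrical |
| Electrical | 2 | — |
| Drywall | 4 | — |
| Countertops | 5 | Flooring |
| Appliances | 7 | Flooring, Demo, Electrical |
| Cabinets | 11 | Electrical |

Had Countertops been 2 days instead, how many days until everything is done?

13

The binding path is Drywall→Flooring→Countertops→Trim = 4+1+5+3 = 13; finish at 13 days.
Since Countertops is critical, the -3 change carries straight to that chain (now 10 days).
The binding chain switches to Electrical→Cabinets = 2+11 = 13; finish 13 days.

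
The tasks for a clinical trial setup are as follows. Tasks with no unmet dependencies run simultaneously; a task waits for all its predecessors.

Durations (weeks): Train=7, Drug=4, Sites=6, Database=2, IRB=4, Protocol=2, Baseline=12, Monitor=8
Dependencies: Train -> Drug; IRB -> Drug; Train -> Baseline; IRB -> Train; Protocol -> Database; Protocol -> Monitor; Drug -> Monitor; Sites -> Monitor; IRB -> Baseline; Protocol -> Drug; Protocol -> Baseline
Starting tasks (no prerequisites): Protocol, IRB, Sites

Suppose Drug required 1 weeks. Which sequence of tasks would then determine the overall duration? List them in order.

IRB, Train, Baseline

Critical path before the change: IRB→Train→Drug→Monitor = 4+7+4+8 = 23 giving 23 weeks.
Since Drug is critical, the -3 change carries straight to that chain (now 20 weeks).
The binding chain switches to IRB→Train→Baseline = 4+7+12 = 23; finish 23 weeks.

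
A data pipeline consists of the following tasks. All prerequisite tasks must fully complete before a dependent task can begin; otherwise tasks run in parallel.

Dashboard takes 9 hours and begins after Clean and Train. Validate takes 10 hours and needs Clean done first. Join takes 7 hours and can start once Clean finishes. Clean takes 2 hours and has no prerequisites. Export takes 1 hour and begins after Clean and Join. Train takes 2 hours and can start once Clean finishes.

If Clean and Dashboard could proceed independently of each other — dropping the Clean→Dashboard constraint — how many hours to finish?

13

With the dependency in place, Clean→Train→Dashboard = 2+2+9 = 13 sets the finish at 13 hours.
Dropping Clean→Dashboard doesn't change Dashboard's earliest start (4); another predecessor still binds.
After: Clean→Train→Dashboard = 2+2+9 = 13 → 13 hours.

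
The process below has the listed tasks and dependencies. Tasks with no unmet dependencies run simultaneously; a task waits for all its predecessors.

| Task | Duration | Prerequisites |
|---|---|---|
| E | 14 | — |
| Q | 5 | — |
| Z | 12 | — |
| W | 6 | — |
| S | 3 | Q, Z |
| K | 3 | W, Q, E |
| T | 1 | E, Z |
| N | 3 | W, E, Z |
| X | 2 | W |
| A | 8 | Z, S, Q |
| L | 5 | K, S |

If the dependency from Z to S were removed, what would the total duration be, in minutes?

Original critical path: Z→S→A = 12+3+8 = 23 ⇒ 23 minutes.
Without Z→S, S's earliest start moves from 12 to 5.
After: E→K→L = 14+3+5 = 22 → 22 minutes.

22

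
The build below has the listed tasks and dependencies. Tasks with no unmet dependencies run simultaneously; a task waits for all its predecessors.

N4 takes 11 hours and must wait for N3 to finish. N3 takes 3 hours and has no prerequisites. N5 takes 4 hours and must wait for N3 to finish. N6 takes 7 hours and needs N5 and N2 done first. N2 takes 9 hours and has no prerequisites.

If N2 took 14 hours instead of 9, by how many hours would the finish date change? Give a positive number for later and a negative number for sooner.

Critical path before the change: N2→N6 = 9+7 = 16 giving 16 hours.
N2 is on the critical path; changing it to 14 makes that path 21 hours.
No other chain overtakes it, so the finish is 21 hours.
Change in finish: 21 − 16 = +5 hours.

5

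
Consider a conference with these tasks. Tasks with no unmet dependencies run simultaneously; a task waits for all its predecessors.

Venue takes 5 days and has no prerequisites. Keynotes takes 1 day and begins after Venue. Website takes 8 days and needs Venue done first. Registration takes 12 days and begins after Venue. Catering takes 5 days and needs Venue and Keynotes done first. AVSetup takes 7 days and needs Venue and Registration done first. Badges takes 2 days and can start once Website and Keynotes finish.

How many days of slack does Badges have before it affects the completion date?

Critical path: Venue→Registration→AVSetup = 5+12+7 = 24, so the finish is 24 days.
Longest path through Badges: 15 days (earliest finish 15, latest finish 24).
So Badges can slip 24 − 15 = 9 days.

9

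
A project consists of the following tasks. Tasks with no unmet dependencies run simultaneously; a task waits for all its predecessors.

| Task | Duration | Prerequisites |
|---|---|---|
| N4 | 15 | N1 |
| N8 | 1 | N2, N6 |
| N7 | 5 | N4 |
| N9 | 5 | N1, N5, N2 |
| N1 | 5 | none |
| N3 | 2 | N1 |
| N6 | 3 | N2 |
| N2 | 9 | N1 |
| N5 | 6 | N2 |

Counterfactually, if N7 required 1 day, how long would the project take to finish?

The binding path is N1→N4→N7 = 5+15+5 = 25; finish at 25 days.
N7 is on the critical path; changing it to 1 makes that path 21 days.
The binding chain switches to N1→N2→N5→N9 = 5+9+6+5 = 25; finish 25 days.

25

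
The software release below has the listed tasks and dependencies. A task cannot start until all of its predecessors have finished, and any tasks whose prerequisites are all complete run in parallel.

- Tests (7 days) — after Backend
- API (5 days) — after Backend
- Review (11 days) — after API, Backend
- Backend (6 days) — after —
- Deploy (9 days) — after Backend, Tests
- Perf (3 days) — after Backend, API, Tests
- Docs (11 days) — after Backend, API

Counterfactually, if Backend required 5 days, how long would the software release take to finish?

As given, the longest chain is Backend→API→Docs = 6+5+11 = 22, so the finish is 22 days.
Backend is on the critical path; changing it to 5 makes that path 21 days.
The critical path is still Backend→API→Docs; finish is now 21 days.

21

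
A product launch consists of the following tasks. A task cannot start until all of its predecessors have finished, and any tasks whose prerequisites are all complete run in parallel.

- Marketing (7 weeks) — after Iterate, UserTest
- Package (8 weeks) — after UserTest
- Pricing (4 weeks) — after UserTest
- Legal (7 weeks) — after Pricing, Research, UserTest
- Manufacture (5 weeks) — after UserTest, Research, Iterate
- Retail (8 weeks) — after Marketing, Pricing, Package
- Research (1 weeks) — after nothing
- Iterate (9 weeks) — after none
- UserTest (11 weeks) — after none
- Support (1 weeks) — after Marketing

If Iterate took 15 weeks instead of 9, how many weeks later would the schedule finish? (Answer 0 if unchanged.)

3

As given, the longest chain is UserTest→Package→Retail = 11+8+8 = 27, so the finish is 27 weeks.
Iterate has 3 weeks of float (longest path through it is 24).
New critical path: Iterate→Marketing→Retail = 15+7+8 = 30 ⇒ 30 weeks.
Change in finish: 30 − 27 = +3 weeks.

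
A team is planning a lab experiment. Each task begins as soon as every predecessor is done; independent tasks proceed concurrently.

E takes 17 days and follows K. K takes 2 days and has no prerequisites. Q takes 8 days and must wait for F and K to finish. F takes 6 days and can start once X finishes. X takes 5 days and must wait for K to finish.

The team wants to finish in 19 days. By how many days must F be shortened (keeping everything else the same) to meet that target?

2

Current finish: 21 days; target: 19.
F is on every critical path, so each day cut from F cuts the finish by one (this holds down to a finish of 19).
Need 21 − 19 = 2 days off F → F becomes 4 days, finish becomes 19.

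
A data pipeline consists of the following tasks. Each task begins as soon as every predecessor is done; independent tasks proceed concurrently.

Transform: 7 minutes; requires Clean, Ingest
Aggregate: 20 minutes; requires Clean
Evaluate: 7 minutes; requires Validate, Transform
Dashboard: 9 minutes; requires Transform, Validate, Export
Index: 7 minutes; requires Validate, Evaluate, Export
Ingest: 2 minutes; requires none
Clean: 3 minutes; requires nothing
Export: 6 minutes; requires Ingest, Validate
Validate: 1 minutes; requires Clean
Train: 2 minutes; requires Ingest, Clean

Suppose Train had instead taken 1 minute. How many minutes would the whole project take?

24

As given, the longest chain is Clean→Transform→Evaluate→Index = 3+7+7+7 = 24, so the finish is 24 minutes.
Train has 19 minutes of float (longest path through it is 5).
The critical path is still Clean→Transform→Evaluate→Index; finish is now 24 minutes.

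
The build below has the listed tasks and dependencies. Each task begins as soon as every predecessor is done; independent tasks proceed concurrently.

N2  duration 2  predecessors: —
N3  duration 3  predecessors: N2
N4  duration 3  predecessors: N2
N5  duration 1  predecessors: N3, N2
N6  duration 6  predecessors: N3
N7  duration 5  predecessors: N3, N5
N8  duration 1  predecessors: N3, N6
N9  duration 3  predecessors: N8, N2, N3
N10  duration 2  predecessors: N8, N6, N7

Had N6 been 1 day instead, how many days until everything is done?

Critical path before the change: N2→N3→N6→N8→N9 = 2+3+6+1+3 = 15 giving 15 days.
Since N6 is critical, the -5 change carries straight to that chain (now 10 days).
Now N2→N3→N5→N7→N10 = 2+3+1+5+2 = 13 is longest, so the finish becomes 13 days.

13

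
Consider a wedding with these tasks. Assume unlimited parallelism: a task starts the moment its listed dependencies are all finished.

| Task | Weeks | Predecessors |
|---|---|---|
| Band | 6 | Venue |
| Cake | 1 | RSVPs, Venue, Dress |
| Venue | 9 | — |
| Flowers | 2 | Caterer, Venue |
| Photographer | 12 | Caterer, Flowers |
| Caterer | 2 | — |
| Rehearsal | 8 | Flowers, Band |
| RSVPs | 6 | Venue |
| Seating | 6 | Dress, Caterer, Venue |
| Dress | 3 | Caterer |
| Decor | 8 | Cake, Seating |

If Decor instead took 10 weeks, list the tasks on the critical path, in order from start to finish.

Venue, RSVPs, Cake, Decor

Baseline: Venue→RSVPs→Cake→Decor = 9+6+1+8 = 24 → 24 weeks.
Decor is on the critical path; changing it to 10 makes that path 26 weeks.
No other chain overtakes it, so the finish is 26 weeks.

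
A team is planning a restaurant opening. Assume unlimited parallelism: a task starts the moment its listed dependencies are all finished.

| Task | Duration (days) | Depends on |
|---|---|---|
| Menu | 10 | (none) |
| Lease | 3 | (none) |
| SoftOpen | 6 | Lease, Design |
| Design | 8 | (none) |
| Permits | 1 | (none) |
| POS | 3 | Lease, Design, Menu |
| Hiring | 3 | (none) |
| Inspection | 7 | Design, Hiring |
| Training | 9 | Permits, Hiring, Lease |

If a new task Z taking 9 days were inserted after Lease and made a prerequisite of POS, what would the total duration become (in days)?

Originally the schedule takes 15 days.
With Z inserted, POS now waits for max(Lease, Design, Menu, Z).
New critical path: Lease→Z→POS = 3+9+3 = 15 ⇒ 15 days.

15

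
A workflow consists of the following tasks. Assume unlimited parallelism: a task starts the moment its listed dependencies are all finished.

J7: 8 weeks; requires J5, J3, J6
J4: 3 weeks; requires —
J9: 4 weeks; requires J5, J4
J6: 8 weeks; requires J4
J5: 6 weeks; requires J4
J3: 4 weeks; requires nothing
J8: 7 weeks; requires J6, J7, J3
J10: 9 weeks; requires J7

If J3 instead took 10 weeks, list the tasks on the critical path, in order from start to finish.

As given, the longest chain is J4→J6→J7→J10 = 3+8+8+9 = 28, so the finish is 28 weeks.
J3 is off the critical path — its longest chain is 21 weeks, giving 7 of slack.
The critical path is still J4→J6→J7→J10; finish is now 28 weeks.

J4, J6, J7, J10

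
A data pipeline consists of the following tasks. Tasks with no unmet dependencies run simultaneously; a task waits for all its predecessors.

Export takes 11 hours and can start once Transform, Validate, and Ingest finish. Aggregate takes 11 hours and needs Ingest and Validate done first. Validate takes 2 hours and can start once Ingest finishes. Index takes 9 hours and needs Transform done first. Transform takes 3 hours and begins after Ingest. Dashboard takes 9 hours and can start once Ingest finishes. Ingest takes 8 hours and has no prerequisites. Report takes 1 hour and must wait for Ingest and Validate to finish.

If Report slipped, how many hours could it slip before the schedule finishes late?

Ingest→Transform→Export = 8+3+11 = 22 sets the makespan at 22 hours.
Longest path through Report: 11 hours (earliest finish 11, latest finish 22).
So Report can slip 22 − 11 = 11 hours.

11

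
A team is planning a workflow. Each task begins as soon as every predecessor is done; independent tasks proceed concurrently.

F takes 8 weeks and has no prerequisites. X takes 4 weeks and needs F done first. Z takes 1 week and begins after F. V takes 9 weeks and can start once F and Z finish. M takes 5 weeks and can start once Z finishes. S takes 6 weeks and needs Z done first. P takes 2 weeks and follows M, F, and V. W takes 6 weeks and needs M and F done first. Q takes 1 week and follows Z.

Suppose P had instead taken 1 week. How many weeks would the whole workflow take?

Baseline: F→Z→V→P = 8+1+9+2 = 20 → 20 weeks.
P lies on that path, so at 1 week the path becomes 19 weeks.
Now F→Z→M→W = 8+1+5+6 = 20 is longest, so the finish becomes 20 weeks.

20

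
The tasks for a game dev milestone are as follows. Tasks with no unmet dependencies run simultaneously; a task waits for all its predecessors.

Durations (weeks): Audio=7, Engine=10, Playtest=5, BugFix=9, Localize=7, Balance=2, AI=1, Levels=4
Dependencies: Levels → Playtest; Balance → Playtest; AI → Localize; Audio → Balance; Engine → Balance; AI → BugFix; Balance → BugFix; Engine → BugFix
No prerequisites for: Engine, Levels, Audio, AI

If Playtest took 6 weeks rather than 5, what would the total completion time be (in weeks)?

The binding path is Engine→Balance→BugFix = 10+2+9 = 21; finish at 21 weeks.
Playtest has 4 weeks of float (longest path through it is 17).
No other chain overtakes it, so the finish is 21 weeks.

21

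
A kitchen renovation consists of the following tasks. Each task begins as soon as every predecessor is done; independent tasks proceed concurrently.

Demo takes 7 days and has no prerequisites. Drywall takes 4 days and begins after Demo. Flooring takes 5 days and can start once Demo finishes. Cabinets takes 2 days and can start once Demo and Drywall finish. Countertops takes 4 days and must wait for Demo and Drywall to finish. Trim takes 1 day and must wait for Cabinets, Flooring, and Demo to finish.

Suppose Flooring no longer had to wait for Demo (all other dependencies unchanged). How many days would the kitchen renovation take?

With the dependency in place, Demo→Drywall→Countertops = 7+4+4 = 15 sets the finish at 15 days.
Without Demo→Flooring, Flooring's earliest start moves from 7 to 0.
After: Demo→Drywall→Countertops = 7+4+4 = 15 → 15 days.

15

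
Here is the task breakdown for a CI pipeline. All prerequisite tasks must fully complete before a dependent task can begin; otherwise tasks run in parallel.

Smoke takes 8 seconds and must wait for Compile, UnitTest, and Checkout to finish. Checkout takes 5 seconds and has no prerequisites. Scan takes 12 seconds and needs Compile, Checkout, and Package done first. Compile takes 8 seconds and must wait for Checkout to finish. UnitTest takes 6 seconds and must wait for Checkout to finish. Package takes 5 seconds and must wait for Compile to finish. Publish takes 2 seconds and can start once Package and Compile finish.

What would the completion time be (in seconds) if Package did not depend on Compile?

Original critical path: Checkout→Compile→Package→Scan = 5+8+5+12 = 30 ⇒ 30 seconds.
Without Compile→Package, Package's earliest start moves from 13 to 0.
After: Checkout→Compile→Scan = 5+8+12 = 25 → 25 seconds.

25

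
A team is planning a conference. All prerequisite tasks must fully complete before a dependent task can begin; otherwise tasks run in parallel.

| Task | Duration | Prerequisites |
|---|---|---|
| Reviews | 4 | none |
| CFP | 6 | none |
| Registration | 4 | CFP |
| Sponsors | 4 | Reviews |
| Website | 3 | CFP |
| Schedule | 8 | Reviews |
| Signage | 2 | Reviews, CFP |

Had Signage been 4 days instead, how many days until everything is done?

The binding path is Reviews→Schedule = 4+8 = 12; finish at 12 days.
Signage has 4 days of float (longest path through it is 8).
The critical path is still Reviews→Schedule; finish is now 12 days.

12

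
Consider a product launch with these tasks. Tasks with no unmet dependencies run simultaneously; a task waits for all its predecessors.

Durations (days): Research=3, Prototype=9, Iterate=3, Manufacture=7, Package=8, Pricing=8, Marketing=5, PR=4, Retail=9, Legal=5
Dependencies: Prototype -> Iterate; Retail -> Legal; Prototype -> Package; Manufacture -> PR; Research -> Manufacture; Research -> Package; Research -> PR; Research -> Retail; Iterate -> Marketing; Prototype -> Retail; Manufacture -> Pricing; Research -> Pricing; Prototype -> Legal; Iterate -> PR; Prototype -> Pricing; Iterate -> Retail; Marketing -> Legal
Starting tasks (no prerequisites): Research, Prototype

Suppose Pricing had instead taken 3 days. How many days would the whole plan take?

The binding path is Prototype→Iterate→Retail→Legal = 9+3+9+5 = 26; finish at 26 days.
Pricing is off the critical path — its longest chain is 18 days, giving 8 of slack.
The critical path is still Prototype→Iterate→Retail→Legal; finish is now 26 days.

26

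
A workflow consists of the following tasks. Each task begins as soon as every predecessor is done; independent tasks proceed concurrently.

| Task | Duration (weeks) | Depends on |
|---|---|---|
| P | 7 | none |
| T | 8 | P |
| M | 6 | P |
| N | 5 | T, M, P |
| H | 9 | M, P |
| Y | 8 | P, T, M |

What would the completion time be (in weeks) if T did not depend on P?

22

With the dependency in place, P→T→Y = 7+8+8 = 23 sets the finish at 23 weeks.
Without P→T, T's earliest start moves from 7 to 0.
After: P→M→H = 7+6+9 = 22 → 22 weeks.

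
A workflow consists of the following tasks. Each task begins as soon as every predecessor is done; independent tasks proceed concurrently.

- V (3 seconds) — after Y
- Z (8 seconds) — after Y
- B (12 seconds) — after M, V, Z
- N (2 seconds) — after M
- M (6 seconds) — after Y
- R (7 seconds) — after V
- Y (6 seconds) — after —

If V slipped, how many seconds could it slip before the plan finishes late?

The longest chain is Y→Z→B = 6+8+12 = 26; overall finish 26 seconds.
Longest path through V: 21 seconds (earliest finish 9, latest finish 14).
So V can slip 14 − 9 = 5 seconds.

5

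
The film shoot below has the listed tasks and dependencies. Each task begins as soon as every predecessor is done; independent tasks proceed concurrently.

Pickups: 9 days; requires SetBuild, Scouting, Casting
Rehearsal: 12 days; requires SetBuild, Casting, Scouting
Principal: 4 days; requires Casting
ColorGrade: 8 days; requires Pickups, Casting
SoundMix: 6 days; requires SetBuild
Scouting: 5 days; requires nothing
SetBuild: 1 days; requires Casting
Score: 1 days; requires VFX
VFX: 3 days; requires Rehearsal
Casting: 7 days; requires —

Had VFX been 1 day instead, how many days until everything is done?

Actual critical path: Casting→SetBuild→Pickups→ColorGrade = 7+1+9+8 = 25 ⇒ 25 days.
VFX has 1 day of float (longest path through it is 24).
The critical path is still Casting→SetBuild→Pickups→ColorGrade; finish is now 25 days.

25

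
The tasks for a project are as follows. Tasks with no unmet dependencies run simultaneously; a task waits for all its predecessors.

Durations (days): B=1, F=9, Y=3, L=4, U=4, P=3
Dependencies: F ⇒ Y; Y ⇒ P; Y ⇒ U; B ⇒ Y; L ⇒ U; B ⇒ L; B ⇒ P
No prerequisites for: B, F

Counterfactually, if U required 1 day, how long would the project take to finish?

Baseline: F→Y→U = 9+3+4 = 16 → 16 days.
U lies on that path, so at 1 day the path becomes 13 days.
Now F→Y→P = 9+3+3 = 15 is longest, so the finish becomes 15 days.

15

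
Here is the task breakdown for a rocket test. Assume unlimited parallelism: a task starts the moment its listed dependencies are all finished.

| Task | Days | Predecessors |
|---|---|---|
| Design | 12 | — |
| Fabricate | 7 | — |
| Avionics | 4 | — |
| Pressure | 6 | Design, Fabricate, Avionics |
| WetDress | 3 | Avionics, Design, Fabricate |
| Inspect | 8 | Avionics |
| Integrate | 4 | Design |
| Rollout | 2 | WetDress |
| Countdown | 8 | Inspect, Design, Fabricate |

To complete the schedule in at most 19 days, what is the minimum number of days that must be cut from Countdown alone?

1

Current finish: 20 days; target: 19.
Countdown is on every critical path, so each day cut from Countdown cuts the finish by one (this holds down to a finish of 18).
Need 20 − 19 = 1 day off Countdown → Countdown becomes 7 days, finish becomes 19.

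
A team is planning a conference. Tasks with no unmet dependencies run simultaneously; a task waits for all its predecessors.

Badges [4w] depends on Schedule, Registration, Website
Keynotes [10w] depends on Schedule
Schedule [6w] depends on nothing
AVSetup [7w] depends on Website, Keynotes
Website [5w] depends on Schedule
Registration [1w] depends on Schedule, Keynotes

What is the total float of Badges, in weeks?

The longest chain is Schedule→Keynotes→AVSetup = 6+10+7 = 23; overall finish 23 weeks.
The longest chain containing Badges totals 21 weeks.
So Badges can slip 23 − 21 = 2 weeks.

2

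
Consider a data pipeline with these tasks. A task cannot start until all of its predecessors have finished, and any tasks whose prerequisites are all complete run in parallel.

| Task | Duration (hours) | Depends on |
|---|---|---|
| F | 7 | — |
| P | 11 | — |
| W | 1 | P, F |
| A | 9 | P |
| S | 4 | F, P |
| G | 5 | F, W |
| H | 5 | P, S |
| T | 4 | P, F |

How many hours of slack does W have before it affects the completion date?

3

Critical path: P→A = 11+9 = 20, so the finish is 20 hours.
The longest chain containing W totals 17 hours.
Float = 20 − 17 = 3.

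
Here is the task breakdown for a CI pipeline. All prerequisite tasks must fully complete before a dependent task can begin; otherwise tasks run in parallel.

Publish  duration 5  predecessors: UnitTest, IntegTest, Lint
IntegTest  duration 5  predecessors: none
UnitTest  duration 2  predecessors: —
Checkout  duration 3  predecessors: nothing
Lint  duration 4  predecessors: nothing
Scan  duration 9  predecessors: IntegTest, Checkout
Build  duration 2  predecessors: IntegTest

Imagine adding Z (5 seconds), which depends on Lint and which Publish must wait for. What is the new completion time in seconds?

14

Originally the CI pipeline takes 14 seconds.
With Z inserted, Publish now waits for max(UnitTest, IntegTest, Lint, Z).
New critical path: Lint→Z→Publish = 4+5+5 = 14 ⇒ 14 seconds.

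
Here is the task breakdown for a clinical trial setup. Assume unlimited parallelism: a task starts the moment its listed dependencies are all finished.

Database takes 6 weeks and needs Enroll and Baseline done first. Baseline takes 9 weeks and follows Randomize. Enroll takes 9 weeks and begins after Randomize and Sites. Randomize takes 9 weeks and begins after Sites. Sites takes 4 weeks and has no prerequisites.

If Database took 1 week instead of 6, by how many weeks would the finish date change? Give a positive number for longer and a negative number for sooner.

-5

As given, the longest chain is Sites→Randomize→Baseline→Database = 4+9+9+6 = 28, so the finish is 28 weeks.
Since Database is critical, the -5 change carries straight to that chain (now 23 weeks).
That remains the longest chain; total 23 weeks.
Change in finish: 23 − 28 = -5 weeks.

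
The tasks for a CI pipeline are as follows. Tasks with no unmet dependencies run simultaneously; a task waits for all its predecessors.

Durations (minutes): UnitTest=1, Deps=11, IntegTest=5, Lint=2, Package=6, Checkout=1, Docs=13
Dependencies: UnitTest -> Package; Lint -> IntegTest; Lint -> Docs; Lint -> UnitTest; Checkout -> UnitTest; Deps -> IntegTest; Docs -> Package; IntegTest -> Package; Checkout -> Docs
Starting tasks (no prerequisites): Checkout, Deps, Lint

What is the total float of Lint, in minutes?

Deps→IntegTest→Package = 11+5+6 = 22 sets the makespan at 22 minutes.
Lint finishes as early as 2 and must finish by 3.
Slack of Lint = 1 − 0 = 1 minute.

1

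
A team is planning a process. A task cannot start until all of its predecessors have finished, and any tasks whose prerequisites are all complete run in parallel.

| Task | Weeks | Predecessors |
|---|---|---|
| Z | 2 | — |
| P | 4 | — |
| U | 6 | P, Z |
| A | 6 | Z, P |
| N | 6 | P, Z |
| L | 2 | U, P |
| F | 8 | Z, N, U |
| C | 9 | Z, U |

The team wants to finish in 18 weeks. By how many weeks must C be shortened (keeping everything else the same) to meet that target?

Current finish: 19 weeks; target: 18.
C is on every critical path, so each week cut from C cuts the finish by one (this holds down to a finish of 18).
Need 19 − 18 = 1 week off C → C becomes 8 weeks, finish becomes 18.

1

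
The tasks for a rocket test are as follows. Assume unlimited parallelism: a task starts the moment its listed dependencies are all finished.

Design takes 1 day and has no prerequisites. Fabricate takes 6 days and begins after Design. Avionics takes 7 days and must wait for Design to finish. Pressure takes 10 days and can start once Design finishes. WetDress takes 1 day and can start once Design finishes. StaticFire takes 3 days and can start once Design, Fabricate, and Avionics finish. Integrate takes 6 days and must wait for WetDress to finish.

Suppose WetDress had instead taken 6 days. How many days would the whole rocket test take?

13

The binding path is Design→Avionics→StaticFire = 1+7+3 = 11; finish at 11 days.
The longest path through WetDress is only 8 days, so WetDress has float 3.
New critical path: Design→WetDress→Integrate = 1+6+6 = 13 ⇒ 13 days.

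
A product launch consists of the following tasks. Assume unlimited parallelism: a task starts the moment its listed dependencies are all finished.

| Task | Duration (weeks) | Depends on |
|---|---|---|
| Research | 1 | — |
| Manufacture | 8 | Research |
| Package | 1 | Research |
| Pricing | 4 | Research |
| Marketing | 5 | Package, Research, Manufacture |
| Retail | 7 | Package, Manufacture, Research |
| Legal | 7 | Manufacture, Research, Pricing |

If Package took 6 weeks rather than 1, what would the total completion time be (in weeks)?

As given, the longest chain is Research→Manufacture→Retail = 1+8+7 = 16, so the finish is 16 weeks.
Package is off the critical path — its longest chain is 9 weeks, giving 7 of slack.
The critical path is still Research→Manufacture→Retail; finish is now 16 weeks.

16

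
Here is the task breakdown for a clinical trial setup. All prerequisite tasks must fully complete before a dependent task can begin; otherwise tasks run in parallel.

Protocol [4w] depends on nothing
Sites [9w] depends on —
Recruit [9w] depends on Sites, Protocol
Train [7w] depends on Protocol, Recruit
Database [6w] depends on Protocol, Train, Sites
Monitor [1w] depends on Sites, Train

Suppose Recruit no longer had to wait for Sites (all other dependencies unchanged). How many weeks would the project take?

26

With the dependency in place, Sites→Recruit→Train→Database = 9+9+7+6 = 31 sets the finish at 31 weeks.
Without Sites→Recruit, Recruit's earliest start moves from 9 to 4.
New critical path: Protocol→Recruit→Train→Database = 4+9+7+6 = 26 ⇒ 26 weeks.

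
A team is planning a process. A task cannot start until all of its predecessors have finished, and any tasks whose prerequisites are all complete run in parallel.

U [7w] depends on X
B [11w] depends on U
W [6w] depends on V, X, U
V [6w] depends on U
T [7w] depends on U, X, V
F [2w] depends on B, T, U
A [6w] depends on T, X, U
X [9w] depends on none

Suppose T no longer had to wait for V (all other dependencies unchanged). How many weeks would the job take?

Before: longest chain X→U→V→T→A = 9+7+6+7+6 = 35, finish 35.
Without V→T, T's earliest start moves from 22 to 16.
The longest chain is now X→U→B→F = 9+7+11+2 = 29, so the job takes 29 weeks.

29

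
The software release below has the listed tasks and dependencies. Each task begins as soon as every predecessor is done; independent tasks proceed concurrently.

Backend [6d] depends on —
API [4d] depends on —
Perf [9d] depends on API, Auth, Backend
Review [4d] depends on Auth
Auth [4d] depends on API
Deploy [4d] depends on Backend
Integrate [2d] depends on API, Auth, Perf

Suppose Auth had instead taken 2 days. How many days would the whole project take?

The binding path is API→Auth→Perf→Integrate = 4+4+9+2 = 19; finish at 19 days.
Auth lies on that path, so at 2 days the path becomes 17 days.
Now Backend→Perf→Integrate = 6+9+2 = 17 is longest, so the finish becomes 17 days.

17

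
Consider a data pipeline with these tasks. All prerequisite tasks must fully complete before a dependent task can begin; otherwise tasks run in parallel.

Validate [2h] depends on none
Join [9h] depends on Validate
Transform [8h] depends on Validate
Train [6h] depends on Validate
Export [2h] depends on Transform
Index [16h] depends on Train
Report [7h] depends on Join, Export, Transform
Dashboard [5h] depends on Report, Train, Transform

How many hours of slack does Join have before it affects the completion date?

1

The longest chain is Validate→Transform→Export→Report→Dashboard = 2+8+2+7+5 = 24; overall finish 24 hours.
Join finishes as early as 11 and must finish by 12.
So Join can slip 12 − 11 = 1 hour.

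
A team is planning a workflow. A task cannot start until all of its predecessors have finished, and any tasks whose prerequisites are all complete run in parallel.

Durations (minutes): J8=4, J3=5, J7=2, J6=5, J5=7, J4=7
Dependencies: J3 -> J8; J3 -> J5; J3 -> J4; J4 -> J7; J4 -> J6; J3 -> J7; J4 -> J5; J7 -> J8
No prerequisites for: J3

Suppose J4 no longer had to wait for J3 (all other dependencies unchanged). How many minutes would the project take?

14

With the dependency in place, J3→J4→J5 = 5+7+7 = 19 sets the finish at 19 minutes.
Without J3→J4, J4's earliest start moves from 5 to 0.
New critical path: J4→J5 = 7+7 = 14 ⇒ 14 minutes.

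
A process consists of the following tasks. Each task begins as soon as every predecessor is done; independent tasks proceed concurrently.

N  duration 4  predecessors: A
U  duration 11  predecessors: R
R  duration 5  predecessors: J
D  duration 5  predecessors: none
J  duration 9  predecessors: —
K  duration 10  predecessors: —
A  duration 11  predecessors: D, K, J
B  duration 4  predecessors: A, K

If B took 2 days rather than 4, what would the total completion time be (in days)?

25

The binding path is K→A→B = 10+11+4 = 25; finish at 25 days.
B is on the critical path; changing it to 2 makes that path 23 days.
The binding chain switches to K→A→N = 10+11+4 = 25; finish 25 days.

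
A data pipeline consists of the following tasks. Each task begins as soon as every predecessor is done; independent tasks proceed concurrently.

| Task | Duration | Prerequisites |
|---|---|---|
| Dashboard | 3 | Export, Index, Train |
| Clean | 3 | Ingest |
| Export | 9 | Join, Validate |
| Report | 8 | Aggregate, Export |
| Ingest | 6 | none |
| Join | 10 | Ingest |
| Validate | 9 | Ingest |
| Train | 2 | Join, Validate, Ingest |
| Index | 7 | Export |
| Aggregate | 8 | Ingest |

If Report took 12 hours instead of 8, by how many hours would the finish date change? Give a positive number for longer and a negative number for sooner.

2

The binding path is Ingest→Join→Export→Index→Dashboard = 6+10+9+7+3 = 35; finish at 35 hours.
Report is off the critical path — its longest chain is 33 hours, giving 2 of slack.
Now Ingest→Join→Export→Report = 6+10+9+12 = 37 is longest, so the finish becomes 37 hours.
Change in finish: 37 − 35 = +2 hours.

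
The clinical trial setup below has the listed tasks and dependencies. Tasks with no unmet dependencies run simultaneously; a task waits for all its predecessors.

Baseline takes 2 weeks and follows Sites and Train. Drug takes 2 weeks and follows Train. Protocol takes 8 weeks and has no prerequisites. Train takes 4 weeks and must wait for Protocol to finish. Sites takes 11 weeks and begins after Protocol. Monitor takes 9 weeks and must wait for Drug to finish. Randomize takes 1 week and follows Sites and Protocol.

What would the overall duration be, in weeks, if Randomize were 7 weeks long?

26

Critical path before the change: Protocol→Train→Drug→Monitor = 8+4+2+9 = 23 giving 23 weeks.
Randomize is off the critical path — its longest chain is 20 weeks, giving 3 of slack.
The binding chain switches to Protocol→Sites→Randomize = 8+11+7 = 26; finish 26 weeks.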